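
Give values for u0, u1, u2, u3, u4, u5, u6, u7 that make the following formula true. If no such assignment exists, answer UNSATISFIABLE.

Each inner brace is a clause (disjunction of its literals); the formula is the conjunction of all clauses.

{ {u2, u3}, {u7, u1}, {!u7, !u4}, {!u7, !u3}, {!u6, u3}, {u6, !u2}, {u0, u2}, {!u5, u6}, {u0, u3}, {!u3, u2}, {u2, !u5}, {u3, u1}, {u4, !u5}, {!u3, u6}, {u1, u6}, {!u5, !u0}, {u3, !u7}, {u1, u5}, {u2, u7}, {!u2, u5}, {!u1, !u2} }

Branch on u2: set u2 = true.
Unit clause (u6) forces u6 = true.
Unit clause (u3) forces u3 = true.
Unit clause (!u7) forces u7 = false.
Unit clause (u1) forces u1 = true.
But (!u1) is also a unit clause — contradiction.
Backtrack on u2: now try u2 = false.
Unit clause (u3) forces u3 = true.
But (!u3) is also a unit clause — contradiction.
Neither u2 = true nor u2 = false works.

UNSATISFIABLE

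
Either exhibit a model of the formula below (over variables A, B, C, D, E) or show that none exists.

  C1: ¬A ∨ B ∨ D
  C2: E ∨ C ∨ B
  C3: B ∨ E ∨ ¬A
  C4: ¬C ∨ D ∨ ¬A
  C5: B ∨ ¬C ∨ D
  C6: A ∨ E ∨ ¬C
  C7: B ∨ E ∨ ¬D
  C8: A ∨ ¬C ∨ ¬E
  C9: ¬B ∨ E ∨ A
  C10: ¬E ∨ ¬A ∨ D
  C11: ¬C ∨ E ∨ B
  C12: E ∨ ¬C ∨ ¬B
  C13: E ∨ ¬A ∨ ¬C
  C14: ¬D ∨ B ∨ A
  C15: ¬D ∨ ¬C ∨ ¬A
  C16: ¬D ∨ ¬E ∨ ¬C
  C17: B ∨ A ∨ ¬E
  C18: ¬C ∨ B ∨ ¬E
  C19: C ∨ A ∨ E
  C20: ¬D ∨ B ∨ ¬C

A: False; B: True; C: False; D: False; E: True

Branch on A: set A = False.
Branch on E: set E = True.
From the singleton clause (¬C), C = False.
From the singleton clause (B), B = True.
Every clause is now satisfied; D is unconstrained.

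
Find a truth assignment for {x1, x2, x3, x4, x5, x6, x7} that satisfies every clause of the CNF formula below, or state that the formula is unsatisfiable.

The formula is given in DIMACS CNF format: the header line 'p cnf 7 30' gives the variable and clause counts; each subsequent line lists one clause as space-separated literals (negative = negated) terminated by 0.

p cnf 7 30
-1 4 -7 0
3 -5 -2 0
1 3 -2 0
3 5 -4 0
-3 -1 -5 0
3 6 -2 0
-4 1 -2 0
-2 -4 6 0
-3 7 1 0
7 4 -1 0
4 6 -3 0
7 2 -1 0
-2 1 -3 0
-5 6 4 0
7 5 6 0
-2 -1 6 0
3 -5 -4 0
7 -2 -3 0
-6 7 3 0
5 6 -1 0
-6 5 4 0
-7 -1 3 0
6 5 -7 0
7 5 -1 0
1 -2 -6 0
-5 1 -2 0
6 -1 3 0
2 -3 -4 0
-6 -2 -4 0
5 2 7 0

x1=False, x2=False, x3=True, x4=False, x5=True, x6=True, x7=True

Suppose x1 = False.
Suppose x3 = True.
From the singleton clause (x7), x7 = True.
From the singleton clause (¬x2), x2 = False.
From the singleton clause (¬x4), x4 = False.
From the singleton clause (x6), x6 = True.
From the singleton clause (x5), x5 = True.
All clauses are satisfied.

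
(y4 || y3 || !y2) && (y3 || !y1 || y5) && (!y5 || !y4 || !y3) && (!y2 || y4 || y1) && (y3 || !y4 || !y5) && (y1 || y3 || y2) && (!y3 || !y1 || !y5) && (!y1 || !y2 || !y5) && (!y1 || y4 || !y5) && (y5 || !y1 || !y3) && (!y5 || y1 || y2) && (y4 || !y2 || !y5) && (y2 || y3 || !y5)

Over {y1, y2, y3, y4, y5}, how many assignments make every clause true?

4

There are 2^5 = 32 truth assignments over (y1, y2, y3, y4, y5).
Split on y2. With y2 = true, the clauses containing y2 are satisfied and !y2 drops from the rest; 2 of the 2^4 = 16 assignments to the other variables satisfy what remains.
With y2 = false, by the same count on the reduced clause set, 2 assignments work.
(One model: y1=F, y2=F, y3=T, y4=F, y5=F.)
Total: 2 + 2 = 4.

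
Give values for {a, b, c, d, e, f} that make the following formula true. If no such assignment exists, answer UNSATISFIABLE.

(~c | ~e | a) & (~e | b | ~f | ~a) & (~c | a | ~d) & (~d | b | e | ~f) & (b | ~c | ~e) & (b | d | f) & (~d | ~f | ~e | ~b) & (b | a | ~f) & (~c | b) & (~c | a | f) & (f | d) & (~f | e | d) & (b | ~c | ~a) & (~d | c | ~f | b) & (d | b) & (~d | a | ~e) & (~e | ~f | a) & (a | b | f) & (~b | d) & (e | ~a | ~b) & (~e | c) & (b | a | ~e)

Suppose c = 0.
(~e) alone gives e = 0.
Suppose f = 0.
(d) alone gives d = 1.
Suppose a = 1.
(~b) alone gives b = 0.
All clauses are satisfied.

a: 1; b: 0; c: 0; d: 1; e: 0; f: 0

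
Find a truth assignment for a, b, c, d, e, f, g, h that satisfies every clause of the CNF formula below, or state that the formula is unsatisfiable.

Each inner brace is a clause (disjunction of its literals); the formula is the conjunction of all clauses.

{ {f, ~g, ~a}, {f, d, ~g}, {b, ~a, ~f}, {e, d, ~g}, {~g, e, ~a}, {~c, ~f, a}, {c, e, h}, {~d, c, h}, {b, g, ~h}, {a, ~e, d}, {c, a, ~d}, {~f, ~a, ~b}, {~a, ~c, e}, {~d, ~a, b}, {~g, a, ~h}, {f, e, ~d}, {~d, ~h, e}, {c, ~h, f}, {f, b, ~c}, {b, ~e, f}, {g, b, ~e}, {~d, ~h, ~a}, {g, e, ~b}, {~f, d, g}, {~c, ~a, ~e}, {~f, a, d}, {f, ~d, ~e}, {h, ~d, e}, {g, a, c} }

a=1, b=1, c=0, d=0, e=1, f=0, g=0, h=0

Case f = 0:
Case g = 0:
Case b = 1:
From the singleton clause (e), e = 1.
From the singleton clause (~d), d = 0.
From the singleton clause (a), a = 1.
From the singleton clause (~c), c = 0.
From the singleton clause (~h), h = 0.
Every clause now holds.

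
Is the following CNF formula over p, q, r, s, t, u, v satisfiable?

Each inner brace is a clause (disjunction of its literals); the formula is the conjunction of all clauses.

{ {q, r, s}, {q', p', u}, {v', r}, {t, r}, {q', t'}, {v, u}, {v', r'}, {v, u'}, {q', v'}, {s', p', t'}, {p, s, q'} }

Unsatisfiable

Try v = 0.
From the singleton clause (u), u = 1.
That conflicts with the unit clause (u').
Undo v and try v = 1.
From the singleton clause (r), r = 1.
That conflicts with the unit clause (r').
Both values of v lead to a conflict.
No assignment satisfies every clause.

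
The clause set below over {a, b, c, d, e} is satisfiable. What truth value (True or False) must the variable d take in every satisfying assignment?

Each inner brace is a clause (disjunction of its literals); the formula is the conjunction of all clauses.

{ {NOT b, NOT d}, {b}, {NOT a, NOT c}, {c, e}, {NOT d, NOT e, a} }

False

Suppose d = true.
Unit clause (NOT b) forces b = false.
Now (b) is unsatisfied and unit — conflict.
So every satisfying assignment has d = False.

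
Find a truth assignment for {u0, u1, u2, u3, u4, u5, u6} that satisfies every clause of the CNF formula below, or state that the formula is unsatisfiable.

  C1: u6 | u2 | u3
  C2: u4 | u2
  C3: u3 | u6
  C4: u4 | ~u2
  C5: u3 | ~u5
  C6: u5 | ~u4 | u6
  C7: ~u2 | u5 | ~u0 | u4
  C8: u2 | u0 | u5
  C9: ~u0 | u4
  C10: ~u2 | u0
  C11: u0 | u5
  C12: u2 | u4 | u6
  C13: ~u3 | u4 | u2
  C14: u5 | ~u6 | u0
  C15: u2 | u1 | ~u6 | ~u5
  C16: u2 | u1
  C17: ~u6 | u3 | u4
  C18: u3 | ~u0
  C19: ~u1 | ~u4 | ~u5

Case u4 = 1:
Case u3 = 1:
Case u5 = 0:
(u6) alone gives u6 = 1.
(u0) alone gives u0 = 1.
Case u2 = 0:
(u1) alone gives u1 = 1.
All clauses are satisfied.

u0=1; u1=1; u2=0; u3=1; u4=1; u5=0; u6=1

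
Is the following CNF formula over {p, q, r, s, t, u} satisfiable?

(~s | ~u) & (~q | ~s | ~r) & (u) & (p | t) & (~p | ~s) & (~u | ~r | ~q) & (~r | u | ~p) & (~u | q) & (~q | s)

(u) alone gives u = 1.
(~s) alone gives s = 0.
(q) alone gives q = 1.
That conflicts with the unit clause (~q).
No assignment satisfies every clause.

No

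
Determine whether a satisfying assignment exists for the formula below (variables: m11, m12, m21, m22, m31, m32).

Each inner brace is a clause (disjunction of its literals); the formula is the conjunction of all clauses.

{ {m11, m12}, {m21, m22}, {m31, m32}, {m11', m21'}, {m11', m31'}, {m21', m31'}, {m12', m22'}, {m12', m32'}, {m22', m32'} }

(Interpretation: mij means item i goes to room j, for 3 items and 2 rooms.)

Unsatisfiable

Branch on m11: set m11 = 1.
(m21') alone gives m21 = 0.
(m22) alone gives m22 = 1.
(m31') alone gives m31 = 0.
(m32) alone gives m32 = 1.
That conflicts with the unit clause (m32').
So m11 must be the other value — set m11 = 0.
(m12) alone gives m12 = 1.
(m22') alone gives m22 = 0.
(m21) alone gives m21 = 1.
(m31') alone gives m31 = 0.
(m32) alone gives m32 = 1.
That conflicts with the unit clause (m32').
Either choice for m11 ends in contradiction.
No assignment satisfies every clause.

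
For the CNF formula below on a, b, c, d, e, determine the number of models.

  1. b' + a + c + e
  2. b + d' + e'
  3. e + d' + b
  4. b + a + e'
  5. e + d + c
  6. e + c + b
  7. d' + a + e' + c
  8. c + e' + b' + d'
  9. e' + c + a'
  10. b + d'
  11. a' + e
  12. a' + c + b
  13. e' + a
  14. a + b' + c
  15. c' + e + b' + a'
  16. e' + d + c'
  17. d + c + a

4

There are 2^5 = 32 truth assignments over (a, b, c, d, e).
Split on d. With d = 1, the clauses containing d are satisfied and d' drops from the rest; 2 of the 2^4 = 16 assignments to the other variables satisfy what remains.
With d = 0, by the same count on the reduced clause set, 2 assignments work.
Total: 2 + 2 = 4.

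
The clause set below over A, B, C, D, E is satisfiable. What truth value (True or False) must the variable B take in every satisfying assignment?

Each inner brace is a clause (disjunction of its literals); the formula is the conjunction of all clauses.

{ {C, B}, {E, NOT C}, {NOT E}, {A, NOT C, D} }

Suppose B = false.
The clause (C) is unit, so C = true.
The clause (E) is unit, so E = true.
Now (NOT E) is unsatisfied and unit — conflict.
So every satisfying assignment has B = True.

True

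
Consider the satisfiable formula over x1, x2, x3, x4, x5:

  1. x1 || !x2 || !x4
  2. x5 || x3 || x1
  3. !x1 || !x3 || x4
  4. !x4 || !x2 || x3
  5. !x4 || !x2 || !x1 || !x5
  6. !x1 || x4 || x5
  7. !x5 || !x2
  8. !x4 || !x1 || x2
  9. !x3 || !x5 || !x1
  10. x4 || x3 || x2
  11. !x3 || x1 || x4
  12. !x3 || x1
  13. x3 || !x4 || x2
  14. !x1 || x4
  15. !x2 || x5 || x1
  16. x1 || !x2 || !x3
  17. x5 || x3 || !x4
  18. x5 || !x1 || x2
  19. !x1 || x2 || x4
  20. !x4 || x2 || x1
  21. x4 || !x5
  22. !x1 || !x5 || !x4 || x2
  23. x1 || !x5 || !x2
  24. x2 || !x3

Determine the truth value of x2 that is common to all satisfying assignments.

Suppose x2 = false.
(!x3) alone gives x3 = false.
(x4) alone gives x4 = true.
But (!x4) is also a unit clause — contradiction.
So every satisfying assignment has x2 = True.

True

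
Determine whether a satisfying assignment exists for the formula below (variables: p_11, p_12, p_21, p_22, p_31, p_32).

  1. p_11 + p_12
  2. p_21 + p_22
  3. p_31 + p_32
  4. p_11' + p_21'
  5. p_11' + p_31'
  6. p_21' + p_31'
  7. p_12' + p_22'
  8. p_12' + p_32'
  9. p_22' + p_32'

No, unsatisfiable

Suppose p_11 = 1.
(p_21') alone gives p_21 = 0.
(p_22) alone gives p_22 = 1.
(p_31') alone gives p_31 = 0.
(p_32) alone gives p_32 = 1.
That conflicts with the unit clause (p_32').
Backtrack on p_11: now try p_11 = 0.
(p_12) alone gives p_12 = 1.
(p_22') alone gives p_22 = 0.
(p_21) alone gives p_21 = 1.
(p_31') alone gives p_31 = 0.
(p_32) alone gives p_32 = 1.
That conflicts with the unit clause (p_32').
Neither p_11 = 1 nor p_11 = 0 works.
No assignment satisfies every clause.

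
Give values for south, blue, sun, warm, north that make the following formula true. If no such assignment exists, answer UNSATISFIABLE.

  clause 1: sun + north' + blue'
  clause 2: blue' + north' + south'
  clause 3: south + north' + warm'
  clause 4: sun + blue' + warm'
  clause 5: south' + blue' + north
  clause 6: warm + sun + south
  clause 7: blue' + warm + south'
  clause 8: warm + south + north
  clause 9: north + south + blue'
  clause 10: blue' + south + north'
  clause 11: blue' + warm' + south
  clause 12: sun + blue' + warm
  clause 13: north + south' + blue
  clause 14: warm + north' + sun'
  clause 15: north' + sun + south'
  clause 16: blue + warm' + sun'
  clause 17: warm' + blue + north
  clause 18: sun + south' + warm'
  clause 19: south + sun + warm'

Try sun = 1.
Try warm = 1.
From the singleton clause (blue), blue = 1.
From the singleton clause (south), south = 1.
From the singleton clause (north'), north = 0.
That conflicts with the unit clause (north).
So warm must be the other value — set warm = 0.
From the singleton clause (north'), north = 0.
From the singleton clause (south), south = 1.
From the singleton clause (blue'), blue = 0.
That conflicts with the unit clause (blue).
Either choice for warm ends in contradiction.
So sun must be the other value — set sun = 0.
Try north = 0.
Try blue = 0.
From the singleton clause (south'), south = 0.
From the singleton clause (warm), warm = 1.
That conflicts with the unit clause (warm').
So blue must be the other value — set blue = 1.
From the singleton clause (warm'), warm = 0.
That conflicts with the unit clause (warm).
Either choice for blue ends in contradiction.
So north must be the other value — set north = 1.
From the singleton clause (blue'), blue = 0.
From the singleton clause (south'), south = 0.
From the singleton clause (warm'), warm = 0.
That conflicts with the unit clause (warm).
Either choice for north ends in contradiction.
Either choice for sun ends in contradiction.

UNSATISFIABLE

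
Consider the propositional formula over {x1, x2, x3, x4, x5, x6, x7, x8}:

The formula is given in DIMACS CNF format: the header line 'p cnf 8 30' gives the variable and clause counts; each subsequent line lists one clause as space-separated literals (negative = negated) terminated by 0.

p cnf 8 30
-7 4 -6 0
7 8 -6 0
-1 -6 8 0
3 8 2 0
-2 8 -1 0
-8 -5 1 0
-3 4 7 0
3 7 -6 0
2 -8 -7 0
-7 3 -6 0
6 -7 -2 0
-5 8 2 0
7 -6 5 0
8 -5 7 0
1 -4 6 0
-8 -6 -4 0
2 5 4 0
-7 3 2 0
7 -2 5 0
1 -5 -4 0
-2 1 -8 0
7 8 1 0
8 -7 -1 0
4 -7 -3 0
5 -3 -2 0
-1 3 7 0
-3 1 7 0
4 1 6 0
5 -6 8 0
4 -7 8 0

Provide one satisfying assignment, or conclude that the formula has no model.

x1 ↦ True, x2 ↦ True, x3 ↦ True, x4 ↦ True, x5 ↦ True, x6 ↦ False, x7 ↦ False, x8 ↦ True

Branch on x7: set x7 = False.
Branch on x8: set x8 = True.
Branch on x5: set x5 = True.
Unit clause (x1) forces x1 = True.
Unit clause (x3) forces x3 = True.
Unit clause (x4) forces x4 = True.
Unit clause (¬x6) forces x6 = False.
All clauses hold; x2 can take either value.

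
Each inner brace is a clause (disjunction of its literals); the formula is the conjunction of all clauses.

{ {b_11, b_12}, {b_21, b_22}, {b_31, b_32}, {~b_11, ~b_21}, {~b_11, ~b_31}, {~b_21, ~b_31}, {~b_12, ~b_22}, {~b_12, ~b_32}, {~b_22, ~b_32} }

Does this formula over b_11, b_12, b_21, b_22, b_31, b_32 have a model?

Suppose b_11 = 1.
The clause (~b_21) is unit, so b_21 = 0.
The clause (b_22) is unit, so b_22 = 1.
The clause (~b_31) is unit, so b_31 = 0.
The clause (b_32) is unit, so b_32 = 1.
But (~b_32) is also a unit clause — contradiction.
Undo b_11 and try b_11 = 0.
The clause (b_12) is unit, so b_12 = 1.
The clause (~b_22) is unit, so b_22 = 0.
The clause (b_21) is unit, so b_21 = 1.
The clause (~b_31) is unit, so b_31 = 0.
The clause (b_32) is unit, so b_32 = 1.
But (~b_32) is also a unit clause — contradiction.
Both values of b_11 lead to a conflict.
No assignment satisfies every clause.

Unsatisfiable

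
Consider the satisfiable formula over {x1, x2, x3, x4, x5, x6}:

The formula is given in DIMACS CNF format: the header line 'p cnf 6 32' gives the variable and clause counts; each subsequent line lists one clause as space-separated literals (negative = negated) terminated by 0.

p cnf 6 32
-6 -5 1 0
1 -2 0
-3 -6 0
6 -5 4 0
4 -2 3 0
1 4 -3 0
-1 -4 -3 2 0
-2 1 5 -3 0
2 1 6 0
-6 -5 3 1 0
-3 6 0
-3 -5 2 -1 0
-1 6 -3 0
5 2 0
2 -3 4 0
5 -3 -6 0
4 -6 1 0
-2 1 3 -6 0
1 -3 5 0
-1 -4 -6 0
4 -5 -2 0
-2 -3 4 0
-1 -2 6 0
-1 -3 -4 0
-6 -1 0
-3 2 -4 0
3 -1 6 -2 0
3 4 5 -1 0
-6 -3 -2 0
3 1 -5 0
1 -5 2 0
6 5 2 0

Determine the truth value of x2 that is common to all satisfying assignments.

Suppose x2 = True.
(x1) alone gives x1 = True.
(x6) alone gives x6 = True.
Now (¬x6) is unsatisfied and unit — conflict.
So every satisfying assignment has x2 = False.

False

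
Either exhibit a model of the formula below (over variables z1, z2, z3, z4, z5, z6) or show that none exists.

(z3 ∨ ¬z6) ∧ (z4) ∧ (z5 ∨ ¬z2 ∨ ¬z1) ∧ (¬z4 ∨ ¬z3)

From the singleton clause (z4), z4 = True.
From the singleton clause (¬z3), z3 = False.
From the singleton clause (¬z6), z6 = False.
Case z5 = False:
Case z2 = False:
All clauses hold; z1 can take either value.

z1 ↦ True; z2 ↦ False; z3 ↦ False; z4 ↦ True; z5 ↦ False; z6 ↦ False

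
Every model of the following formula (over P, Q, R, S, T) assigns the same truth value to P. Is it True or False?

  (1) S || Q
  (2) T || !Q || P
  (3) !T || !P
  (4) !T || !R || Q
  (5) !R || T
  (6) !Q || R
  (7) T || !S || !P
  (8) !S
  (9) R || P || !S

False

Suppose P = true.
From the singleton clause (!T), T = false.
From the singleton clause (!R), R = false.
From the singleton clause (!Q), Q = false.
From the singleton clause (S), S = true.
That conflicts with the unit clause (!S).
So every satisfying assignment has P = False.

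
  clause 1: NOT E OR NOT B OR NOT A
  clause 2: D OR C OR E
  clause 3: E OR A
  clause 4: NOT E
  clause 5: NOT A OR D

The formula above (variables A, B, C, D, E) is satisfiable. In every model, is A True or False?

Suppose A = false.
The clause (E) is unit, so E = true.
That conflicts with the unit clause (NOT E).
So every satisfying assignment has A = True.

True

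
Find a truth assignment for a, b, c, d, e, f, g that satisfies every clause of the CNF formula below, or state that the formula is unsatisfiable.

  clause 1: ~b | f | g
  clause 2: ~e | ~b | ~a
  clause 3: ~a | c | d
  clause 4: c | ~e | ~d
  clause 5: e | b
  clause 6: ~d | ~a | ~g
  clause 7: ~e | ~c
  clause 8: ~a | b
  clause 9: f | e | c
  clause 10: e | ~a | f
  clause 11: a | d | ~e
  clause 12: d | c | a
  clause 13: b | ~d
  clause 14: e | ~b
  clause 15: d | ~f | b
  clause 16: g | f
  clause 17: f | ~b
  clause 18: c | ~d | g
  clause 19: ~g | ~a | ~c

Case e = 1:
Unit clause (~c) forces c = 0.
Unit clause (~d) forces d = 0.
Unit clause (~a) forces a = 0.
Now (a) is unsatisfied and unit — conflict.
Undo e and try e = 0.
Unit clause (b) forces b = 1.
Now (~b) is unsatisfied and unit — conflict.
Neither e = 1 nor e = 0 works.

UNSATISFIABLE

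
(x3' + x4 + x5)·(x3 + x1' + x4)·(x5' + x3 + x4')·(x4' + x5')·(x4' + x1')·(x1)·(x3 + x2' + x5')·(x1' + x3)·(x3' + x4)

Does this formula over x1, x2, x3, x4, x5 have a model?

No

The clause (x1) is unit, so x1 = 1.
The clause (x4') is unit, so x4 = 0.
The clause (x3) is unit, so x3 = 1.
But (x3') is also a unit clause — contradiction.
No assignment satisfies every clause.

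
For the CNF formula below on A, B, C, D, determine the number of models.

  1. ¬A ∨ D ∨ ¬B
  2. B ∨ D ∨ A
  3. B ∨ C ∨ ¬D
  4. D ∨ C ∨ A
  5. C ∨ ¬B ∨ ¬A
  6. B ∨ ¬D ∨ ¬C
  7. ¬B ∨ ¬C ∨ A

4

There are 2^4 = 16 truth assignments over (A, B, C, D).
Check each against the 7 clauses (columns in the order A, B, C, D):
  F F F F  ✗ fails (B ∨ D ∨ A)
  F F F T  ✗ fails (B ∨ C ∨ ¬D)
  F F T F  ✗ fails (B ∨ D ∨ A)
  F F T T  ✗ fails (B ∨ ¬D ∨ ¬C)
  F T F F  ✗ fails (D ∨ C ∨ A)
  F T F T  ✓ satisfies all
  F T T F  ✗ fails (¬B ∨ ¬C ∨ A)
  F T T T  ✗ fails (¬B ∨ ¬C ∨ A)
  T F F F  ✓ satisfies all
  T F F T  ✗ fails (B ∨ C ∨ ¬D)
  T F T F  ✓ satisfies all
  T F T T  ✗ fails (B ∨ ¬D ∨ ¬C)
  T T F F  ✗ fails (¬A ∨ D ∨ ¬B)
  T T F T  ✗ fails (C ∨ ¬B ∨ ¬A)
  T T T F  ✗ fails (¬A ∨ D ∨ ¬B)
  T T T T  ✓ satisfies all
4 of the 16 rows are models.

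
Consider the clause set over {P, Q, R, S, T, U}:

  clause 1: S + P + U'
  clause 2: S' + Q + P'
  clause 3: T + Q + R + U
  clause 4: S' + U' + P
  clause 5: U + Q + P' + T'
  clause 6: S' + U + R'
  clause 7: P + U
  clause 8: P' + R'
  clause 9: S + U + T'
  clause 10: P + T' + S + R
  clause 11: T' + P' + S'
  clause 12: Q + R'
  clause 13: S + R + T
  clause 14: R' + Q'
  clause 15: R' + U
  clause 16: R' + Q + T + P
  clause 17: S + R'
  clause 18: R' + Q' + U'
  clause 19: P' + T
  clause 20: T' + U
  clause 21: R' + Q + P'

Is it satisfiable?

Case P = 1:
The clause (R') is unit, so R = 0.
The clause (T) is unit, so T = 1.
The clause (S') is unit, so S = 0.
The clause (U) is unit, so U = 1.
All clauses hold; Q can take either value.
A satisfying assignment: P=1, Q=0, R=0, S=0, T=1, U=1.

Yes, satisfiable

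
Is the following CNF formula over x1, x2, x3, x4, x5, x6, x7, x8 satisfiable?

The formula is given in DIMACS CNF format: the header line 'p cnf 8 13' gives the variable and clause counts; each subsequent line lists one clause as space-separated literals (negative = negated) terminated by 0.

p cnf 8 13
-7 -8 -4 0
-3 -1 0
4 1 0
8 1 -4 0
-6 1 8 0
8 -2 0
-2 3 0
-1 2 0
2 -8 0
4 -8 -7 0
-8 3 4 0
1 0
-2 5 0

Unsatisfiable

(x1) alone gives x1 = True.
(¬x3) alone gives x3 = False.
(¬x2) alone gives x2 = False.
But (x2) is also a unit clause — contradiction.
No assignment satisfies every clause.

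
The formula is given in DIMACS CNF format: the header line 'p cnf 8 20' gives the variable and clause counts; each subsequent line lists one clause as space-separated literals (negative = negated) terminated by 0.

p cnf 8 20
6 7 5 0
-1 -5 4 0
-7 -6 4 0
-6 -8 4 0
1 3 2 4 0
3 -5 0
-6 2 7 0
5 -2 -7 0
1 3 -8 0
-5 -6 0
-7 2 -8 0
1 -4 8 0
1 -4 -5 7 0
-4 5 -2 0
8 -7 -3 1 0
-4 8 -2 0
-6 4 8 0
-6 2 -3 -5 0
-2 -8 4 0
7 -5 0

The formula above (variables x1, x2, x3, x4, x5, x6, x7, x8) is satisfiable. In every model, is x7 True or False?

Suppose x7 = False.
From the singleton clause (¬x5), x5 = False.
From the singleton clause (x6), x6 = True.
From the singleton clause (x2), x2 = True.
From the singleton clause (¬x4), x4 = False.
From the singleton clause (¬x8), x8 = False.
Now (x8) is unsatisfied and unit — conflict.
So every satisfying assignment has x7 = True.

True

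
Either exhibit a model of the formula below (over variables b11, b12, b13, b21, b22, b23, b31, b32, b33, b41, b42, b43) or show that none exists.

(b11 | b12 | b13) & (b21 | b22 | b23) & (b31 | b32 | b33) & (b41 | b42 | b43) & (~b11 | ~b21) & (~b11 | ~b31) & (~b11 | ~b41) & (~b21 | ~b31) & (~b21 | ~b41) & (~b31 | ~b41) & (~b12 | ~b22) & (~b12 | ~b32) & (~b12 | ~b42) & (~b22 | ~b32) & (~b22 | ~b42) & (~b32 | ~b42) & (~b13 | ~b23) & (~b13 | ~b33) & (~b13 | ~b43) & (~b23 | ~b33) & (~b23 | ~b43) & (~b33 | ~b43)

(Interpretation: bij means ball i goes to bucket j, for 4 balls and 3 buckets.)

UNSATISFIABLE

Branch on b11: set b11 = 0.
Branch on b12: set b12 = 1.
Unit clause (~b22) forces b22 = 0.
Unit clause (~b32) forces b32 = 0.
Unit clause (~b42) forces b42 = 0.
Branch on b21: set b21 = 1.
Unit clause (~b31) forces b31 = 0.
Unit clause (b33) forces b33 = 1.
Unit clause (~b41) forces b41 = 0.
Unit clause (b43) forces b43 = 1.
That conflicts with the unit clause (~b43).
Backtrack on b21: now try b21 = 0.
Unit clause (b23) forces b23 = 1.
Unit clause (~b13) forces b13 = 0.
Unit clause (~b33) forces b33 = 0.
Unit clause (b31) forces b31 = 1.
Unit clause (~b41) forces b41 = 0.
Unit clause (b43) forces b43 = 1.
That conflicts with the unit clause (~b43).
Both values of b21 lead to a conflict.
Backtrack on b12: now try b12 = 0.
Unit clause (b13) forces b13 = 1.
Unit clause (~b23) forces b23 = 0.
Unit clause (~b33) forces b33 = 0.
Unit clause (~b43) forces b43 = 0.
Branch on b21: set b21 = 1.
Unit clause (~b31) forces b31 = 0.
Unit clause (b32) forces b32 = 1.
Unit clause (~b41) forces b41 = 0.
Unit clause (b42) forces b42 = 1.
That conflicts with the unit clause (~b42).
Backtrack on b21: now try b21 = 0.
Unit clause (b22) forces b22 = 1.
Unit clause (~b32) forces b32 = 0.
Unit clause (b31) forces b31 = 1.
Unit clause (~b41) forces b41 = 0.
Unit clause (b42) forces b42 = 1.
That conflicts with the unit clause (~b42).
Both values of b21 lead to a conflict.
Both values of b12 lead to a conflict.
Backtrack on b11: now try b11 = 1.
Unit clause (~b21) forces b21 = 0.
Unit clause (~b31) forces b31 = 0.
Unit clause (~b41) forces b41 = 0.
Branch on b22: set b22 = 1.
Unit clause (~b12) forces b12 = 0.
Unit clause (~b32) forces b32 = 0.
Unit clause (b33) forces b33 = 1.
Unit clause (~b42) forces b42 = 0.
Unit clause (b43) forces b43 = 1.
That conflicts with the unit clause (~b43).
Backtrack on b22: now try b22 = 0.
Unit clause (b23) forces b23 = 1.
Unit clause (~b13) forces b13 = 0.
Unit clause (~b33) forces b33 = 0.
Unit clause (b32) forces b32 = 1.
Unit clause (~b12) forces b12 = 0.
Unit clause (~b42) forces b42 = 0.
Unit clause (b43) forces b43 = 1.
That conflicts with the unit clause (~b43).
Both values of b22 lead to a conflict.
Both values of b11 lead to a conflict.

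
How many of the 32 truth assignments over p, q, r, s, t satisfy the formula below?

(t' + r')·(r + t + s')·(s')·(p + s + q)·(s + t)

3

There are 2^5 = 32 truth assignments over (p, q, r, s, t).
Split on r. With r = 1, the clauses containing r are satisfied and r' drops from the rest; 0 of the 2^4 = 16 assignments to the other variables satisfy what remains.
With r = 0, by the same count on the reduced clause set, 3 assignments work.
Total: 0 + 3 = 3.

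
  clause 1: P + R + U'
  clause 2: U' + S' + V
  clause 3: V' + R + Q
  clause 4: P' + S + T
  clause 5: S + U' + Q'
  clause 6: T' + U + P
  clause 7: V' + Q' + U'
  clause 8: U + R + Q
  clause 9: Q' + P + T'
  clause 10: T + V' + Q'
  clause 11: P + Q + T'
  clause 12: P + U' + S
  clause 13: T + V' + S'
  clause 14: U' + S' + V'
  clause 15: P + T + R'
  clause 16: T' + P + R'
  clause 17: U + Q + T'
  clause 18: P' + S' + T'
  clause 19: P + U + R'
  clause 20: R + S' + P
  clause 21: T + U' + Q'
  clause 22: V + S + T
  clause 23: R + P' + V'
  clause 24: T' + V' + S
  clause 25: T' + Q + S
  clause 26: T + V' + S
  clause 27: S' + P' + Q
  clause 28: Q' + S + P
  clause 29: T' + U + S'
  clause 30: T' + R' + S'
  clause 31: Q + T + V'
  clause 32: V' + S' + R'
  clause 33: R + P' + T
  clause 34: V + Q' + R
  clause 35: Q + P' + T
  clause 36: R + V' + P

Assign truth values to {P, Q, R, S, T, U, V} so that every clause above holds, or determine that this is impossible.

Case P = 1:
Case S = 0:
Unit clause (T) forces T = 1.
Unit clause (V') forces V = 0.
Unit clause (Q) forces Q = 1.
Unit clause (U') forces U = 0.
Unit clause (R) forces R = 1.
All clauses are satisfied.

P ↦ 1; Q ↦ 1; R ↦ 1; S ↦ 0; T ↦ 1; U ↦ 0; V ↦ 0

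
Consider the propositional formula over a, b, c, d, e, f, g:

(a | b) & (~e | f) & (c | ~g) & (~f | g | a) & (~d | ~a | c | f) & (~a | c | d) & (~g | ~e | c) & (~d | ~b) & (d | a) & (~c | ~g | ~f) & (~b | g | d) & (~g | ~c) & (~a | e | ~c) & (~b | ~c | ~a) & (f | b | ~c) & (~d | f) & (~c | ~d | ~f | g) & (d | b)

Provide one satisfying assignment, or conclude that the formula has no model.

Branch on a: set a = 1.
Branch on e: set e = 1.
From the singleton clause (f), f = 1.
Branch on c: set c = 0.
From the singleton clause (~g), g = 0.
From the singleton clause (d), d = 1.
From the singleton clause (~b), b = 0.
This assignment satisfies each clause.

a=1, b=0, c=0, d=1, e=1, f=1, g=0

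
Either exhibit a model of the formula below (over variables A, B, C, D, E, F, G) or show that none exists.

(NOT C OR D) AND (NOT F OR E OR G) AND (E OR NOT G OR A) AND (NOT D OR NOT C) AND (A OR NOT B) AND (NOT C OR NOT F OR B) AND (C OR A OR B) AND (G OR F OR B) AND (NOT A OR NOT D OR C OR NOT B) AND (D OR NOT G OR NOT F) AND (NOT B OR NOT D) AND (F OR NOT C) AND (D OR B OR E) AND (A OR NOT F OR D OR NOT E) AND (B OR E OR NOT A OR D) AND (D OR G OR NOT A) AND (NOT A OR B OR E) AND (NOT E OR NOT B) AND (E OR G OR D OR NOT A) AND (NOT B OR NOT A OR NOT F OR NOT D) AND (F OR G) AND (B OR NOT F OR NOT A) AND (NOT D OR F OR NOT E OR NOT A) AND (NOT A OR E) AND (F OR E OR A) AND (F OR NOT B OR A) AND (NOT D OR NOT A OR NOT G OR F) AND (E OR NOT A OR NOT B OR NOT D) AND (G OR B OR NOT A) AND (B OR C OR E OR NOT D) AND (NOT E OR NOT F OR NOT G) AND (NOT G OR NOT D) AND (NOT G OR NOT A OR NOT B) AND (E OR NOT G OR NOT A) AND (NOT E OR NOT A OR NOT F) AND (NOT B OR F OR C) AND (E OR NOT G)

A ↦ true; B ↦ false; C ↦ false; D ↦ false; E ↦ true; F ↦ false; G ↦ true

Try C = false.
Try A = true.
The clause (E) is unit, so E = true.
The clause (NOT B) is unit, so B = false.
The clause (NOT F) is unit, so F = false.
The clause (G) is unit, so G = true.
The clause (NOT D) is unit, so D = false.
All clauses are satisfied.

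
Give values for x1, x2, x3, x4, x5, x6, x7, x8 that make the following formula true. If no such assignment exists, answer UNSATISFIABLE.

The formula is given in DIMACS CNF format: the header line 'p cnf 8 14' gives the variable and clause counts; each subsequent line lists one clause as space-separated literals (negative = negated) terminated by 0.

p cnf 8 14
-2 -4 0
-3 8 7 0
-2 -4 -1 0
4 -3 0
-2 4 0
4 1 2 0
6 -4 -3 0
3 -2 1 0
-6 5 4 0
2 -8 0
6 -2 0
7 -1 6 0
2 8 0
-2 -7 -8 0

UNSATISFIABLE

Suppose x2 = False.
(¬x8) alone gives x8 = False.
But (x8) is also a unit clause — contradiction.
Undo x2 and try x2 = True.
(¬x4) alone gives x4 = False.
But (x4) is also a unit clause — contradiction.
Either choice for x2 ends in contradiction.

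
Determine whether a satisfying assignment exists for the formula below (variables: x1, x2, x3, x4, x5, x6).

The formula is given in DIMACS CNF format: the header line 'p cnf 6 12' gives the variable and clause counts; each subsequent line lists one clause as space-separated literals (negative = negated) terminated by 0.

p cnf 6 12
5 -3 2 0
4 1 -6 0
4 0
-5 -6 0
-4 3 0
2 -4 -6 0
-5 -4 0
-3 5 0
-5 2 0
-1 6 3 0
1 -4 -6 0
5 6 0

Unsatisfiable

(x4) alone gives x4 = True.
(x3) alone gives x3 = True.
(¬x5) alone gives x5 = False.
Now (x5) is unsatisfied and unit — conflict.
No assignment satisfies every clause.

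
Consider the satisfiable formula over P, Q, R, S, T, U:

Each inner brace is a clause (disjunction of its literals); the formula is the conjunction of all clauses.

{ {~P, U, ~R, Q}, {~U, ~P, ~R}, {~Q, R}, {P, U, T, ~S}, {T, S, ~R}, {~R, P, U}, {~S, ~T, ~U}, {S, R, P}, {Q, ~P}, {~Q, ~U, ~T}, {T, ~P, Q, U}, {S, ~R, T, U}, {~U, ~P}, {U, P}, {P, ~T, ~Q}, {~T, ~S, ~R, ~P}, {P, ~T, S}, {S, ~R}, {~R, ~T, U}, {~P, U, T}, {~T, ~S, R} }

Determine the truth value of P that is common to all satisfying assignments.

Suppose P = 1.
(Q) alone gives Q = 1.
(R) alone gives R = 1.
(~U) alone gives U = 0.
(S) alone gives S = 1.
(~T) alone gives T = 0.
Now (T) is unsatisfied and unit — conflict.
So every satisfying assignment has P = False.

False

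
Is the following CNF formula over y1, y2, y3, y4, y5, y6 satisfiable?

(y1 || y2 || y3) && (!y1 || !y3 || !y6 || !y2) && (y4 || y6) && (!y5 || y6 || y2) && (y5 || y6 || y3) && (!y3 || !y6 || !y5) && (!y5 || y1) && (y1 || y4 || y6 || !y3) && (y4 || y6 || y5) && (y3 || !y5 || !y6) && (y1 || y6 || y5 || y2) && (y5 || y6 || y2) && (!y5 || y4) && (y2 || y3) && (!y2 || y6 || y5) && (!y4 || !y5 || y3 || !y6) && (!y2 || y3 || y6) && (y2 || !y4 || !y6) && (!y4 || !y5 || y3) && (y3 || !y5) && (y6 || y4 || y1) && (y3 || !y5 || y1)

Yes, satisfiable

Try y4 = true.
Try y5 = false.
Try y6 = true.
From the singleton clause (y2), y2 = true.
Try y1 = false.
Every clause is now satisfied; y3 is unconstrained.
A satisfying assignment: y1=false, y2=true, y3=false, y4=true, y5=false, y6=true.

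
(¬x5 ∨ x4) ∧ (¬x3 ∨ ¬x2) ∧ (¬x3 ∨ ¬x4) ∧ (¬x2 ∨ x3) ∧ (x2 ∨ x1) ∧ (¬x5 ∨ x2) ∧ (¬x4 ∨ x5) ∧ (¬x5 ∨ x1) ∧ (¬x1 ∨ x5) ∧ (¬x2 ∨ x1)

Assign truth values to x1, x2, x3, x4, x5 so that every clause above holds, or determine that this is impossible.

UNSATISFIABLE

Branch on x5: set x5 = False.
The clause (¬x4) is unit, so x4 = False.
The clause (¬x1) is unit, so x1 = False.
The clause (x2) is unit, so x2 = True.
But (¬x2) is also a unit clause — contradiction.
Backtrack on x5: now try x5 = True.
The clause (x4) is unit, so x4 = True.
The clause (¬x3) is unit, so x3 = False.
The clause (¬x2) is unit, so x2 = False.
But (x2) is also a unit clause — contradiction.
Neither x5 = True nor x5 = False works.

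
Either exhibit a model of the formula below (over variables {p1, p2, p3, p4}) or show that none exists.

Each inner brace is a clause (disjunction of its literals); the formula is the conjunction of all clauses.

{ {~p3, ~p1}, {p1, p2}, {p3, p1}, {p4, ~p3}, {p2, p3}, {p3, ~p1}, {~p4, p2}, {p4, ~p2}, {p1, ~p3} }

UNSATISFIABLE

Try p3 = 0.
The clause (p1) is unit, so p1 = 1.
Now (~p1) is unsatisfied and unit — conflict.
Backtrack on p3: now try p3 = 1.
The clause (~p1) is unit, so p1 = 0.
Now (p1) is unsatisfied and unit — conflict.
Either choice for p3 ends in contradiction.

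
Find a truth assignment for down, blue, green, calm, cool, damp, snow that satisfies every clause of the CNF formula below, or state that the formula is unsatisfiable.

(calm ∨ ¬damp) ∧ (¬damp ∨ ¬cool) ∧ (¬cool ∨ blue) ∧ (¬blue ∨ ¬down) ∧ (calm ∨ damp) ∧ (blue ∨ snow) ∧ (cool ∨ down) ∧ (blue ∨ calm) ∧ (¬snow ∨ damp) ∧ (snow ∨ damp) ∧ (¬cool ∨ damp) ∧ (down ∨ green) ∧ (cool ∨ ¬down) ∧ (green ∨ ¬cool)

Suppose calm = True.
Suppose damp = False.
From the singleton clause (¬snow), snow = False.
But (snow) is also a unit clause — contradiction.
That branch fails; take damp = True instead.
From the singleton clause (¬cool), cool = False.
From the singleton clause (down), down = True.
But (¬down) is also a unit clause — contradiction.
Either choice for damp ends in contradiction.
That branch fails; take calm = False instead.
From the singleton clause (¬damp), damp = False.
But (damp) is also a unit clause — contradiction.
Either choice for calm ends in contradiction.

UNSATISFIABLE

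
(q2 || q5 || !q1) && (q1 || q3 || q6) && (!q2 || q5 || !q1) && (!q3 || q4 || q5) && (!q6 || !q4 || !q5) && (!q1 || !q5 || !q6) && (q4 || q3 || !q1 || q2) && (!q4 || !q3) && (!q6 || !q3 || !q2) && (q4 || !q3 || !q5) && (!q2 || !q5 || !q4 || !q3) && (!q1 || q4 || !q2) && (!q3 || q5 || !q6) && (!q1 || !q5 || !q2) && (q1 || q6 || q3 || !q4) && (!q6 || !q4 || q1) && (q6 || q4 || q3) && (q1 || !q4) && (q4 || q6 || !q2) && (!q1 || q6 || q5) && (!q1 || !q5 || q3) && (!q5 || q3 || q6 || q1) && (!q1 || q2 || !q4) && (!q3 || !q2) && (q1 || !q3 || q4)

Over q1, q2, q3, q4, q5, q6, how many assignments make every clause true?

4

There are 2^6 = 64 truth assignments over (q1, q2, q3, q4, q5, q6).
Split on q2. With q2 = true, the clauses containing q2 are satisfied and !q2 drops from the rest; 2 of the 2^5 = 32 assignments to the other variables satisfy what remains.
With q2 = false, by the same count on the reduced clause set, 2 assignments work.
Total: 2 + 2 = 4.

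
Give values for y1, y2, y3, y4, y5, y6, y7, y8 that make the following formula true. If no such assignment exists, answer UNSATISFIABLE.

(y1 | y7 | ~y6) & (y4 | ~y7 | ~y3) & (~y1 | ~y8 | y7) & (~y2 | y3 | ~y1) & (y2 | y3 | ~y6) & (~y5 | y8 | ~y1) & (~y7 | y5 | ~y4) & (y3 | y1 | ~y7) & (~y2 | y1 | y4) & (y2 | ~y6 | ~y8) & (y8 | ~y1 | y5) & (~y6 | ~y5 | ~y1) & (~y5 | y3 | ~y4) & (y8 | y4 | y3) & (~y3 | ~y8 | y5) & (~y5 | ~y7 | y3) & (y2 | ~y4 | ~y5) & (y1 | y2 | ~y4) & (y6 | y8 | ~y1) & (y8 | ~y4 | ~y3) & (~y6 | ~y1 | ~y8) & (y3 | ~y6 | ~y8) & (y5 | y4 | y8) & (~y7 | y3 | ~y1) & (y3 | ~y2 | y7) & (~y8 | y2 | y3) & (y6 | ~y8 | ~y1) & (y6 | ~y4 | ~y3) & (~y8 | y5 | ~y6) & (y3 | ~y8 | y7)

Branch on y1: set y1 = 0.
Branch on y7: set y7 = 0.
From the singleton clause (~y6), y6 = 0.
Branch on y2: set y2 = 0.
From the singleton clause (~y4), y4 = 0.
Branch on y8: set y8 = 1.
From the singleton clause (y3), y3 = 1.
From the singleton clause (y5), y5 = 1.
All clauses are satisfied.

y1: 0; y2: 0; y3: 1; y4: 0; y5: 1; y6: 0; y7: 0; y8: 1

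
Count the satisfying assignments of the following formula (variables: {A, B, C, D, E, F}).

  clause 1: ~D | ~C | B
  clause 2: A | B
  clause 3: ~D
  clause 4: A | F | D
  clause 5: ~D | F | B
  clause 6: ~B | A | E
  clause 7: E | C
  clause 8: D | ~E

There are 2^6 = 64 truth assignments over (A, B, C, D, E, F).
Split on E. With E = 1, the clauses containing E are satisfied and ~E drops from the rest; 0 of the 2^5 = 32 assignments to the other variables satisfy what remains.
With E = 0, by the same count on the reduced clause set, 4 assignments work.
Total: 0 + 4 = 4.

4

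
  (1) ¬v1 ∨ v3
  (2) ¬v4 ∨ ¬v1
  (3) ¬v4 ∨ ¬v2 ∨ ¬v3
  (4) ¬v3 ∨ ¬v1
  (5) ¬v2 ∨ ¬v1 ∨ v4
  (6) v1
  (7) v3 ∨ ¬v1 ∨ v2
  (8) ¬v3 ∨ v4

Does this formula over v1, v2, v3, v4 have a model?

No, unsatisfiable

(v1) alone gives v1 = True.
(v3) alone gives v3 = True.
But (¬v3) is also a unit clause — contradiction.
No assignment satisfies every clause.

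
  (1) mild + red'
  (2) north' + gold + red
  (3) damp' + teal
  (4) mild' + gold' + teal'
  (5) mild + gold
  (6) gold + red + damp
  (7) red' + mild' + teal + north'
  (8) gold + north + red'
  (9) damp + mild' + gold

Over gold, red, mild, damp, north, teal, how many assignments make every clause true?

There are 2^6 = 64 truth assignments over (gold, red, mild, damp, north, teal).
Split on gold. With gold = 1, the clauses containing gold are satisfied and gold' drops from the rest; 9 of the 2^5 = 32 assignments to the other variables satisfy what remains.
With gold = 0, by the same count on the reduced clause set, 2 assignments work.
Total: 9 + 2 = 11.

11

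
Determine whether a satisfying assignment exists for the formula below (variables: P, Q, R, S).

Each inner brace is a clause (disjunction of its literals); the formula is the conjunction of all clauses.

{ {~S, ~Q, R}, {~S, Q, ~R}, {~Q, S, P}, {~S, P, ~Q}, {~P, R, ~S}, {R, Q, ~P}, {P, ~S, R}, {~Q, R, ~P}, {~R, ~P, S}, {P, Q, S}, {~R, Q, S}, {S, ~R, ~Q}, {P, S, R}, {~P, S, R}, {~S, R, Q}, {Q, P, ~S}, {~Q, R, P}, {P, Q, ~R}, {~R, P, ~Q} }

Yes, satisfiable

Try S = 1.
Try Q = 1.
From the singleton clause (R), R = 1.
From the singleton clause (P), P = 1.
All clauses are satisfied.
A satisfying assignment: P ↦ 1, Q ↦ 1, R ↦ 1, S ↦ 1.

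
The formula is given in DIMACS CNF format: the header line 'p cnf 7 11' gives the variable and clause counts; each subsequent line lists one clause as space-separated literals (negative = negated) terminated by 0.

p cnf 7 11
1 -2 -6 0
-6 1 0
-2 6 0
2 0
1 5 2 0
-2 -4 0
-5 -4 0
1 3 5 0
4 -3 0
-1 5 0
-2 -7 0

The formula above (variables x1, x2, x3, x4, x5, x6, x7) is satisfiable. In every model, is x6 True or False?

Suppose x6 = False.
(¬x2) alone gives x2 = False.
That conflicts with the unit clause (x2).
So every satisfying assignment has x6 = True.

True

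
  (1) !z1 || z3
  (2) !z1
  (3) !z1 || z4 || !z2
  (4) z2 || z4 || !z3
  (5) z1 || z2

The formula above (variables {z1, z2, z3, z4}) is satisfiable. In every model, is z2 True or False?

True

Suppose z2 = false.
The clause (!z1) is unit, so z1 = false.
But (z1) is also a unit clause — contradiction.
So every satisfying assignment has z2 = True.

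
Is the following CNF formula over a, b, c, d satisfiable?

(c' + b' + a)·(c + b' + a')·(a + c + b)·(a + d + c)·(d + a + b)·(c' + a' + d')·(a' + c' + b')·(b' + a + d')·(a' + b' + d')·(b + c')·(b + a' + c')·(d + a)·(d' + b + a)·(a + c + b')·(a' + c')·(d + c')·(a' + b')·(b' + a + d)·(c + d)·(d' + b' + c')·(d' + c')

Yes

Try b = 0.
Unit clause (c') forces c = 0.
Unit clause (a) forces a = 1.
Unit clause (d) forces d = 1.
Every clause now holds.
A satisfying assignment: a ↦ 1; b ↦ 0; c ↦ 0; d ↦ 1.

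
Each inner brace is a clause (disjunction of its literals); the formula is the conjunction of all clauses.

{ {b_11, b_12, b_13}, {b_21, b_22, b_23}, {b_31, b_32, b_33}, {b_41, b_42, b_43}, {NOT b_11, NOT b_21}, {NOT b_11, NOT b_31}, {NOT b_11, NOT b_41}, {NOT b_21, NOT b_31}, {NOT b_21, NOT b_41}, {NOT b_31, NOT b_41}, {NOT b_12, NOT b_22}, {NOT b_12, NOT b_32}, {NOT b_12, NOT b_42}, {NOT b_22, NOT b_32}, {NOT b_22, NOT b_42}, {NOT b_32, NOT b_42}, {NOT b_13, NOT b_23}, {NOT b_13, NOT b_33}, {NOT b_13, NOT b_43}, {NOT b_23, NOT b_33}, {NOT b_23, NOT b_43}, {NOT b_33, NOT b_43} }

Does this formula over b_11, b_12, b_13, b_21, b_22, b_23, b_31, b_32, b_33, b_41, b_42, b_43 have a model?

Branch on b_11: set b_11 = false.
Branch on b_12: set b_12 = true.
(NOT b_22) alone gives b_22 = false.
(NOT b_32) alone gives b_32 = false.
(NOT b_42) alone gives b_42 = false.
Branch on b_21: set b_21 = true.
(NOT b_31) alone gives b_31 = false.
(b_33) alone gives b_33 = true.
(NOT b_41) alone gives b_41 = false.
(b_43) alone gives b_43 = true.
That conflicts with the unit clause (NOT b_43).
So b_21 must be the other value — set b_21 = false.
(b_23) alone gives b_23 = true.
(NOT b_13) alone gives b_13 = false.
(NOT b_33) alone gives b_33 = false.
(b_31) alone gives b_31 = true.
(NOT b_41) alone gives b_41 = false.
(b_43) alone gives b_43 = true.
That conflicts with the unit clause (NOT b_43).
Either choice for b_21 ends in contradiction.
So b_12 must be the other value — set b_12 = false.
(b_13) alone gives b_13 = true.
(NOT b_23) alone gives b_23 = false.
(NOT b_33) alone gives b_33 = false.
(NOT b_43) alone gives b_43 = false.
Branch on b_21: set b_21 = true.
(NOT b_31) alone gives b_31 = false.
(b_32) alone gives b_32 = true.
(NOT b_41) alone gives b_41 = false.
(b_42) alone gives b_42 = true.
That conflicts with the unit clause (NOT b_42).
So b_21 must be the other value — set b_21 = false.
(b_22) alone gives b_22 = true.
(NOT b_32) alone gives b_32 = false.
(b_31) alone gives b_31 = true.
(NOT b_41) alone gives b_41 = false.
(b_42) alone gives b_42 = true.
That conflicts with the unit clause (NOT b_42).
Either choice for b_21 ends in contradiction.
Either choice for b_12 ends in contradiction.
So b_11 must be the other value — set b_11 = true.
(NOT b_21) alone gives b_21 = false.
(NOT b_31) alone gives b_31 = false.
(NOT b_41) alone gives b_41 = false.
Branch on b_22: set b_22 = true.
(NOT b_12) alone gives b_12 = false.
(NOT b_32) alone gives b_32 = false.
(b_33) alone gives b_33 = true.
(NOT b_42) alone gives b_42 = false.
(b_43) alone gives b_43 = true.
That conflicts with the unit clause (NOT b_43).
So b_22 must be the other value — set b_22 = false.
(b_23) alone gives b_23 = true.
(NOT b_13) alone gives b_13 = false.
(NOT b_33) alone gives b_33 = false.
(b_32) alone gives b_32 = true.
(NOT b_12) alone gives b_12 = false.
(NOT b_42) alone gives b_42 = false.
(b_43) alone gives b_43 = true.
That conflicts with the unit clause (NOT b_43).
Either choice for b_22 ends in contradiction.
Either choice for b_11 ends in contradiction.
No assignment satisfies every clause.

No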